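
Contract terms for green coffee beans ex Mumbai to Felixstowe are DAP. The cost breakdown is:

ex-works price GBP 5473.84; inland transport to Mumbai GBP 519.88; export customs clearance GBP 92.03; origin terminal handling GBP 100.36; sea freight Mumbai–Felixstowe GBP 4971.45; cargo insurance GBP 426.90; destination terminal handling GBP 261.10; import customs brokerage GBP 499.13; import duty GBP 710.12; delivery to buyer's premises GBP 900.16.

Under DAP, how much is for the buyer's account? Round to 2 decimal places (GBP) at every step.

Buyer's account: GBP 1209.25

DAP: the seller bears all costs to the named destination except import duty and clearance.
Seller's account: goods 5473.84 + inland to port 519.88 + export clearance 92.03 + origin terminal 100.36 + freight 4971.45 + insurance 426.90 + destination terminal 261.10 + delivery 900.16 = 12745.72
Buyer's account: brokerage 499.13 + duty 710.12 = 1209.25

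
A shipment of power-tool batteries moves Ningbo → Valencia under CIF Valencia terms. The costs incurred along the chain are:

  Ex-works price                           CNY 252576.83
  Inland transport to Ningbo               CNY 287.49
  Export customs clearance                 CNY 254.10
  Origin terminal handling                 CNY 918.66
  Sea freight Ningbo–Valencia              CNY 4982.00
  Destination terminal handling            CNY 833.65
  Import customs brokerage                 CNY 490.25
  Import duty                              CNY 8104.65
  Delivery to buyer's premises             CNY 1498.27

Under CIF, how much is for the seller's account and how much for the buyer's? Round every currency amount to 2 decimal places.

CIF: the seller pays costs through ocean freight and marine insurance to the destination port.
Seller's account: goods 252576.83 + inland to port 287.49 + export clearance 254.10 + origin terminal 918.66 + freight 4982.00 = 259019.08
Buyer's account: destination terminal 833.65 + brokerage 490.25 + duty 8104.65 + delivery 1498.27 = 10926.82

Seller: CNY 259019.08; buyer: CNY 10926.82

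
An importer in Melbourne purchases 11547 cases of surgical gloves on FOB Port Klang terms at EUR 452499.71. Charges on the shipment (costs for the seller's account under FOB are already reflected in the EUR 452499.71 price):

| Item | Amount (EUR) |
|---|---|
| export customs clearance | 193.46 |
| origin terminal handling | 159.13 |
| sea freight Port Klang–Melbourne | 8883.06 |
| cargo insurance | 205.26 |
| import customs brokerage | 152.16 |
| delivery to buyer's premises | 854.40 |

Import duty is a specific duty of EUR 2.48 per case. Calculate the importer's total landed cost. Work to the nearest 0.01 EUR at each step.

Total landed cost: EUR 491231.15

FOB: the seller bears costs until goods are on board at the origin port; the buyer bears freight, insurance and all costs thereafter.
Already in the invoice (seller's account under FOB): export clearance, origin terminal — exclude.
CIF value = FOB price + freight + insurance = 452499.71 + 8883.06 + 205.26 = 461588.03
Import duty = 11547 × 2.48 = 28636.56
Buyer bears: freight 8883.06 + insurance 205.26 + brokerage 152.16 + delivery 854.40 + duty 28636.56 = 38731.44
Landed cost = invoice 452499.71 + 38731.44 = 491231.15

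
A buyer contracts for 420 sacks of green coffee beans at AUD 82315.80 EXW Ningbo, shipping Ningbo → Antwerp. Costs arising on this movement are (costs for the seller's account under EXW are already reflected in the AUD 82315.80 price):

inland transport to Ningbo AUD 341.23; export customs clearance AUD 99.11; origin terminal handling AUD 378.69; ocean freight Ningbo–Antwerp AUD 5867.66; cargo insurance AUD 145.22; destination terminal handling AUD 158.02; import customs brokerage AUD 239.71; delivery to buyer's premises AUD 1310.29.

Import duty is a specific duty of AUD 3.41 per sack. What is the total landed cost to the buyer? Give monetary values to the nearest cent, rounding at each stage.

EXW: the seller makes goods available at their premises; the buyer bears all onward costs.
CIF value = EXW price + inland to port + export clearance + origin terminal + freight + insurance = 82315.80 + 341.23 + 99.11 + 378.69 + 5867.66 + 145.22 = 89147.71
Import duty = 420 × 3.41 = 1432.20
Buyer bears: inland to port 341.23 + export clearance 99.11 + origin terminal 378.69 + freight 5867.66 + insurance 145.22 + destination terminal 158.02 + brokerage 239.71 + delivery 1310.29 + duty 1432.20 = 9972.13
Landed cost = invoice 82315.80 + 9972.13 = 92287.93

Total landed cost: AUD 92287.93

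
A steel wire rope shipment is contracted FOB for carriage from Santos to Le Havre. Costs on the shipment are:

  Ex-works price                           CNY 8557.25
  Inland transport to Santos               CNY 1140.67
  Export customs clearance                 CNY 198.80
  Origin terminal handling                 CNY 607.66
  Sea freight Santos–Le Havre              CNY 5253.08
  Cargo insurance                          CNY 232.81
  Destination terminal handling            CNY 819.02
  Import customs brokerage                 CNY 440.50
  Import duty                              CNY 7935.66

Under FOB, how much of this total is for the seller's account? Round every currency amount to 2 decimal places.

FOB: the seller bears costs until goods are on board at the origin port; the buyer bears freight, insurance and all costs thereafter.
Seller's account: goods 8557.25 + inland to port 1140.67 + export clearance 198.80 + origin terminal 607.66 = 10504.38
Buyer's account: freight 5253.08 + insurance 232.81 + destination terminal 819.02 + brokerage 440.50 + duty 7935.66 = 14681.07

Seller's account: CNY 10504.38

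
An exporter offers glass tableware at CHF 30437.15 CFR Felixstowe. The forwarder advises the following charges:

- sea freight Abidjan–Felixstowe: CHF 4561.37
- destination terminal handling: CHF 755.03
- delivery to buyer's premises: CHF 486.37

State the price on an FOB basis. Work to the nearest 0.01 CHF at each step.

Not relevant to the conversion: delivery, destination terminal — on the buyer under both terms; not part of either seller's price.
From CFR to FOB, the seller no longer bears: freight.
FOB price = 30437.15 − 4561.37 = 25875.78

FOB price: CHF 25875.78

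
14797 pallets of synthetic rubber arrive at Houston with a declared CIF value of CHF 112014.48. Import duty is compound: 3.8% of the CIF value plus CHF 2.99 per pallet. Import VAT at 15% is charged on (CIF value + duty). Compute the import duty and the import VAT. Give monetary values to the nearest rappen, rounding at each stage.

Ad valorem component: 112014.48 × 3.8% = 4256.55
Specific component: 14797 × 2.99 = 44243.03
Import duty = 4256.55 + 44243.03 = 48499.58
VAT base = CIF + duty = 112014.48 + 48499.58 = 160514.06
Import VAT = 160514.06 × 15% = 24077.11

Import duty: CHF 48499.58; import VAT: CHF 24077.11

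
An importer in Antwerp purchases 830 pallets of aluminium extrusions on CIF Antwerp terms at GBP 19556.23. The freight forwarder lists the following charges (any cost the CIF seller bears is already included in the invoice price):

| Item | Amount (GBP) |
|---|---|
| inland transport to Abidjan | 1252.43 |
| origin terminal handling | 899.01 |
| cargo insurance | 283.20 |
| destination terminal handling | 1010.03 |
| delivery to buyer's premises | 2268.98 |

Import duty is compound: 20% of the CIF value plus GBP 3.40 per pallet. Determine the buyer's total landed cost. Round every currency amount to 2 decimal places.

CIF: the seller pays costs through ocean freight and marine insurance to the destination port.
Already in the invoice (seller's account under CIF): inland to port, origin terminal, insurance — exclude.
The CIF price already equals the CIF value: 19556.23
Ad valorem component: 19556.23 × 20% = 3911.25
Specific component: 830 × 3.40 = 2822.00
Import duty = 3911.25 + 2822.00 = 6733.25
Buyer bears: destination terminal 1010.03 + delivery 2268.98 + duty 6733.25 = 10012.26
Landed cost = invoice 19556.23 + 10012.26 = 29568.49

Total landed cost: GBP 29568.49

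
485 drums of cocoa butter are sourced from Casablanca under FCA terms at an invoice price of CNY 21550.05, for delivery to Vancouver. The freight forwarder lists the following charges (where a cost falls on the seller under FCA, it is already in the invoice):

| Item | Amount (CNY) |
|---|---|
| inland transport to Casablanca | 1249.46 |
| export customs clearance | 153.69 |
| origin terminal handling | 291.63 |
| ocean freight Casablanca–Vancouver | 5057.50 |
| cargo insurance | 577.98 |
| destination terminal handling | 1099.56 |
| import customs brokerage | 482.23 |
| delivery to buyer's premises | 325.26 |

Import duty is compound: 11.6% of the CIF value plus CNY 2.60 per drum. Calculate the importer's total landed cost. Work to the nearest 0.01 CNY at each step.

Total landed cost: CNY 33832.56

FCA: the seller delivers export-cleared goods to the carrier; the buyer bears costs from that point.
Already in the invoice (seller's account under FCA): inland to port, export clearance — exclude.
CIF value = FCA price + origin terminal + freight + insurance = 21550.05 + 291.63 + 5057.50 + 577.98 = 27477.16
Ad valorem component: 27477.16 × 11.6% = 3187.35
Specific component: 485 × 2.60 = 1261.00
Import duty = 3187.35 + 1261.00 = 4448.35
Buyer bears: origin terminal 291.63 + freight 5057.50 + insurance 577.98 + destination terminal 1099.56 + brokerage 482.23 + delivery 325.26 + duty 4448.35 = 12282.51
Landed cost = invoice 21550.05 + 12282.51 = 33832.56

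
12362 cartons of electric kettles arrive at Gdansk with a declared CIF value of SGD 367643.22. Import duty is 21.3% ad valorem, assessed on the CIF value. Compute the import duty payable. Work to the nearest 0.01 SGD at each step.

Import duty: SGD 78308.01

Import duty = 367643.22 × 21.3% = 78308.01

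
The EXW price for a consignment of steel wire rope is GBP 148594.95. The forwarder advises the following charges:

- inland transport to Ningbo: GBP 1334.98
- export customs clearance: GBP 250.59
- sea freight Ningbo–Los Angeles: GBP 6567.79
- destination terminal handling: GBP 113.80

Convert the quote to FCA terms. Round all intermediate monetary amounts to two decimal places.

FCA price: GBP 150180.52

Not relevant to the conversion: destination terminal, freight — on the buyer under both terms; not part of either seller's price.
From EXW to FCA, the seller additionally bears: inland to port, export clearance.
FCA price = 148594.95 + 1334.98 + 250.59 = 150180.52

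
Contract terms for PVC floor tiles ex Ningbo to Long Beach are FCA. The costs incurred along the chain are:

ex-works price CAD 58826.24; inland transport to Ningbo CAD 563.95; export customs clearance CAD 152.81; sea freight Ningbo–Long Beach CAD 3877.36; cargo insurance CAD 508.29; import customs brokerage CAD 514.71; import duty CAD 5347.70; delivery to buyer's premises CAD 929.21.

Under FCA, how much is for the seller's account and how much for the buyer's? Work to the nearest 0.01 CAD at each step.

Seller: CAD 59543.00; buyer: CAD 11177.27

FCA: the seller delivers export-cleared goods to the carrier; the buyer bears costs from that point.
Seller's account: goods 58826.24 + inland to port 563.95 + export clearance 152.81 = 59543.00
Buyer's account: freight 3877.36 + insurance 508.29 + brokerage 514.71 + duty 5347.70 + delivery 929.21 = 11177.27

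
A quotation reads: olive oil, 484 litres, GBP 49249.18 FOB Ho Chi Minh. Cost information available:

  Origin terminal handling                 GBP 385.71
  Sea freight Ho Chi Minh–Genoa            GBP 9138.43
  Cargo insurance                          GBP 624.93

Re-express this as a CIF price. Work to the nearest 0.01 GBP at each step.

CIF price: GBP 59012.54

Not relevant to the conversion: origin terminal — on the seller under both FOB and CIF; already in the FOB price and stays in the CIF price.
From FOB to CIF, the seller additionally bears: freight, insurance.
CIF price = 49249.18 + 9138.43 + 624.93 = 59012.54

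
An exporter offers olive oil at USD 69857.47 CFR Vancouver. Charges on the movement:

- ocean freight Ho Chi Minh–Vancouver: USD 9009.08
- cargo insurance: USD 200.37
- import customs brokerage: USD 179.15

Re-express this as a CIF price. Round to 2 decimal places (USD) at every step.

CIF price: USD 70057.84

Not relevant to the conversion: freight — on the seller under both CFR and CIF; already in the CFR price and stays in the CIF price. brokerage — on the buyer under both terms; not part of either seller's price.
From CFR to CIF, the seller additionally bears: insurance.
CIF price = 69857.47 + 200.37 = 70057.84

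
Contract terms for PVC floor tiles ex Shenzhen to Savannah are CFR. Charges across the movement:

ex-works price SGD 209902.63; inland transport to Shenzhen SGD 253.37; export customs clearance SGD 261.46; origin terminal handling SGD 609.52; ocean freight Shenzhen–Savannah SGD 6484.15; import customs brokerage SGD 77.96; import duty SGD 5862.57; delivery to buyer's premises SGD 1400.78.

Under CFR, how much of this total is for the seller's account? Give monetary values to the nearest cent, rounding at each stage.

CFR: the seller pays costs through ocean freight to the destination port, but not insurance.
Seller's account: goods 209902.63 + inland to port 253.37 + export clearance 261.46 + origin terminal 609.52 + freight 6484.15 = 217511.13
Buyer's account: brokerage 77.96 + duty 5862.57 + delivery 1400.78 = 7341.31

Seller's account: SGD 217511.13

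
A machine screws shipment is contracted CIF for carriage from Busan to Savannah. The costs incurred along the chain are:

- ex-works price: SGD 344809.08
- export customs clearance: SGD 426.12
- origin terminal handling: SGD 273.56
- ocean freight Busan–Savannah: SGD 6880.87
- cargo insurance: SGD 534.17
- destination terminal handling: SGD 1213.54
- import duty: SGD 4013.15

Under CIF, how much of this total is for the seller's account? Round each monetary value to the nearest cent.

Seller's account: SGD 352923.80

CIF: the seller pays costs through ocean freight and marine insurance to the destination port.
Seller's account: goods 344809.08 + export clearance 426.12 + origin terminal 273.56 + freight 6880.87 + insurance 534.17 = 352923.80
Buyer's account: destination terminal 1213.54 + duty 4013.15 = 5226.69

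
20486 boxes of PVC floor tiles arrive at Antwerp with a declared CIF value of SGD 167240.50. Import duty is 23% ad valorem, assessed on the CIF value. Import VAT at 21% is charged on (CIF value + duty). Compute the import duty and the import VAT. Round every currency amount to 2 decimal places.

Import duty = 167240.50 × 23% = 38465.32
VAT base = CIF + duty = 167240.50 + 38465.32 = 205705.82
Import VAT = 205705.82 × 21% = 43198.22

Import duty: SGD 38465.32; import VAT: SGD 43198.22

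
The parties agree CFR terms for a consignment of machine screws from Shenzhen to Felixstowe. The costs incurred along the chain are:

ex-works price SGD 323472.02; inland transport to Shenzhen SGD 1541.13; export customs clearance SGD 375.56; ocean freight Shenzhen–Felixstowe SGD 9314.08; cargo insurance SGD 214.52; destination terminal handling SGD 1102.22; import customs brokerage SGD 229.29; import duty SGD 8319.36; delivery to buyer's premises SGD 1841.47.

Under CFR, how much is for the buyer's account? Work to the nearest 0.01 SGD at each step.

Buyer's account: SGD 11706.86

CFR: the seller pays costs through ocean freight to the destination port, but not insurance.
Seller's account: goods 323472.02 + inland to port 1541.13 + export clearance 375.56 + freight 9314.08 = 334702.79
Buyer's account: insurance 214.52 + destination terminal 1102.22 + brokerage 229.29 + duty 8319.36 + delivery 1841.47 = 11706.86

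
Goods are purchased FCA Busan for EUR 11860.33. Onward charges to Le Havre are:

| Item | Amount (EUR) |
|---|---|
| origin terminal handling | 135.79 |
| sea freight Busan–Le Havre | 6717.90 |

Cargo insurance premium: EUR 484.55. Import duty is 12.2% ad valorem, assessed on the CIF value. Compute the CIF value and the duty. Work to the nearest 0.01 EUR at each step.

CIF = FCA price + pre-shipment costs + freight + insurance
CIF = 11860.33 + 135.79 + 6717.90 + 484.55 = 19198.57
Import duty = 19198.57 × 12.2% = 2342.23

CIF value: EUR 19198.57; import duty: EUR 2342.23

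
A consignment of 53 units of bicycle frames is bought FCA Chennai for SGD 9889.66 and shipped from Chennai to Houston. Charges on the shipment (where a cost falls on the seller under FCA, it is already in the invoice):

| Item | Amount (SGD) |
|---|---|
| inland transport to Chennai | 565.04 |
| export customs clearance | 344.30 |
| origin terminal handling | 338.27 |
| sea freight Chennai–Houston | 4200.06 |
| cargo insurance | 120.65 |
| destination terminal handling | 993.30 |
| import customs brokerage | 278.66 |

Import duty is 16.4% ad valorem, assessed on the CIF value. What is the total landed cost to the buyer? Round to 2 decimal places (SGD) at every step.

Total landed cost: SGD 18206.58

FCA: the seller delivers export-cleared goods to the carrier; the buyer bears costs from that point.
Already in the invoice (seller's account under FCA): inland to port, export clearance — exclude.
CIF value = FCA price + origin terminal + freight + insurance = 9889.66 + 338.27 + 4200.06 + 120.65 = 14548.64
Import duty = 14548.64 × 16.4% = 2385.98
Buyer bears: origin terminal 338.27 + freight 4200.06 + insurance 120.65 + destination terminal 993.30 + brokerage 278.66 + duty 2385.98 = 8316.92
Landed cost = invoice 9889.66 + 8316.92 = 18206.58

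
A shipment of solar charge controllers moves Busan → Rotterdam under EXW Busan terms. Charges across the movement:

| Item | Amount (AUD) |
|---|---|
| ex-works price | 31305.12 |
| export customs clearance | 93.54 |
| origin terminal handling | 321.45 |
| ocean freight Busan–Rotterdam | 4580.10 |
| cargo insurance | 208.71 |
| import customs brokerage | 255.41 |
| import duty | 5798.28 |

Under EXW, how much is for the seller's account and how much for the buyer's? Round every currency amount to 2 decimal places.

EXW: the seller makes goods available at their premises; the buyer bears all onward costs.
Seller's account: goods 31305.12 = 31305.12
Buyer's account: export clearance 93.54 + origin terminal 321.45 + freight 4580.10 + insurance 208.71 + brokerage 255.41 + duty 5798.28 = 11257.49

Seller: AUD 31305.12; buyer: AUD 11257.49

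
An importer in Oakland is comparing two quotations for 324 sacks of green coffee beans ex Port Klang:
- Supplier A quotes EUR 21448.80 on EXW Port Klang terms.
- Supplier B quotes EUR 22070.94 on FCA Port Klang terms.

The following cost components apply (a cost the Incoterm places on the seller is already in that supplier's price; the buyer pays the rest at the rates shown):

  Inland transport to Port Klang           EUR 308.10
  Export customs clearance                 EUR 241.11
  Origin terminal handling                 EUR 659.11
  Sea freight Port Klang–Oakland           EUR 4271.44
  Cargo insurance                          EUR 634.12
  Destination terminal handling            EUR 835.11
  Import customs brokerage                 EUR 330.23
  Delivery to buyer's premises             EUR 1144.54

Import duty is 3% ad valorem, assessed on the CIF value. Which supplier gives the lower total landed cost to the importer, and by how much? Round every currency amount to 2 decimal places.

Supplier A is cheaper by EUR 75.12

Supplier A (EXW):
CIF value = EXW price + inland to port + export clearance + origin terminal + freight + insurance = 21448.80 + 308.10 + 241.11 + 659.11 + 4271.44 + 634.12 = 27562.68
Import duty = 27562.68 × 3% = 826.88
Buyer bears (A): 308.10 + 241.11 + 659.11 + 4271.44 + 634.12 + 835.11 + 330.23 + 1144.54 = 8423.76
Landed cost (A) = invoice 21448.80 + 8423.76 + duty 826.88 = 30699.44
Supplier B (FCA):
CIF value = FCA price + origin terminal + freight + insurance = 22070.94 + 659.11 + 4271.44 + 634.12 = 27635.61
Import duty = 27635.61 × 3% = 829.07
Buyer bears (B): 659.11 + 4271.44 + 634.12 + 835.11 + 330.23 + 1144.54 = 7874.55
Landed cost (B) = invoice 22070.94 + 7874.55 + duty 829.07 = 30774.56
Difference = |30699.44 − 30774.56| = 75.12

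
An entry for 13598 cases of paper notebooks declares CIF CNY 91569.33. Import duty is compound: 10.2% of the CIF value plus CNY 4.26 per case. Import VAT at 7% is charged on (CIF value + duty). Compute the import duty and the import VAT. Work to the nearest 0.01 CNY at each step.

Ad valorem component: 91569.33 × 10.2% = 9340.07
Specific component: 13598 × 4.26 = 57927.48
Import duty = 9340.07 + 57927.48 = 67267.55
VAT base = CIF + duty = 91569.33 + 67267.55 = 158836.88
Import VAT = 158836.88 × 7% = 11118.58

Import duty: CNY 67267.55; import VAT: CNY 11118.58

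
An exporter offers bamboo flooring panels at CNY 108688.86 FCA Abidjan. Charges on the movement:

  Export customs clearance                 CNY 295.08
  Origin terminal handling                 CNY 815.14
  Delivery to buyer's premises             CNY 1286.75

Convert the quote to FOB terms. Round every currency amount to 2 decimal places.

Not relevant to the conversion: export clearance — on the seller under both FCA and FOB; already in the FCA price and stays in the FOB price. delivery — on the buyer under both terms; not part of either seller's price.
From FCA to FOB, the seller additionally bears: origin terminal.
FOB price = 108688.86 + 815.14 = 109504.00

FOB price: CNY 109504.00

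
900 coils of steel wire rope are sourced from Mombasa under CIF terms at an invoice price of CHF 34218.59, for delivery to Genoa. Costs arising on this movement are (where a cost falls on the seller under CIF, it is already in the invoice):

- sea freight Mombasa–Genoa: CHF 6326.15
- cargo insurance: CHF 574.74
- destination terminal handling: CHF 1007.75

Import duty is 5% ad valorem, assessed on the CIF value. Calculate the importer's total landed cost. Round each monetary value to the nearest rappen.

CIF: the seller pays costs through ocean freight and marine insurance to the destination port.
Already in the invoice (seller's account under CIF): freight, insurance — exclude.
The CIF price already equals the CIF value: 34218.59
Import duty = 34218.59 × 5% = 1710.93
Buyer bears: destination terminal 1007.75 + duty 1710.93 = 2718.68
Landed cost = invoice 34218.59 + 2718.68 = 36937.27

Total landed cost: CHF 36937.27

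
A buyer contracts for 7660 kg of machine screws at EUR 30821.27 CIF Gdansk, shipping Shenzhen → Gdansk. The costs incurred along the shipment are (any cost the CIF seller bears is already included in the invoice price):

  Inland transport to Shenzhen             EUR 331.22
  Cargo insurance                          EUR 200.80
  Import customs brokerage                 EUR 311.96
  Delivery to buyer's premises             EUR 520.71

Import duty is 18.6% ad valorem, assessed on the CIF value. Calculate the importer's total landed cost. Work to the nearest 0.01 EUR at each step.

CIF: the seller pays costs through ocean freight and marine insurance to the destination port.
Already in the invoice (seller's account under CIF): inland to port, insurance — exclude.
The CIF price already equals the CIF value: 30821.27
Import duty = 30821.27 × 18.6% = 5732.76
Buyer bears: brokerage 311.96 + delivery 520.71 + duty 5732.76 = 6565.43
Landed cost = invoice 30821.27 + 6565.43 = 37386.70

Total landed cost: EUR 37386.70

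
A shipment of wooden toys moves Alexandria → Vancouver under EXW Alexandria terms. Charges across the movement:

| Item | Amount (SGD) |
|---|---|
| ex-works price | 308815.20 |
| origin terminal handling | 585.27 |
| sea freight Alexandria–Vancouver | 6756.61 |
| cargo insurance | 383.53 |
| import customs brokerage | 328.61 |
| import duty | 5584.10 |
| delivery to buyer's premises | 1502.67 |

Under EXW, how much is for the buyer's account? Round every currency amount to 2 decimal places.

EXW: the seller makes goods available at their premises; the buyer bears all onward costs.
Seller's account: goods 308815.20 = 308815.20
Buyer's account: origin terminal 585.27 + freight 6756.61 + insurance 383.53 + brokerage 328.61 + duty 5584.10 + delivery 1502.67 = 15140.79

Buyer's account: SGD 15140.79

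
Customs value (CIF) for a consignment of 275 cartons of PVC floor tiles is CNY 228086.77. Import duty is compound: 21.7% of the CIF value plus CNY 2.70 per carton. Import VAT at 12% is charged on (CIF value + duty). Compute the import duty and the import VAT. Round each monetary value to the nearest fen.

Import duty: CNY 50237.33; import VAT: CNY 33398.89

Ad valorem component: 228086.77 × 21.7% = 49494.83
Specific component: 275 × 2.70 = 742.50
Import duty = 49494.83 + 742.50 = 50237.33
VAT base = CIF + duty = 228086.77 + 50237.33 = 278324.10
Import VAT = 278324.10 × 12% = 33398.89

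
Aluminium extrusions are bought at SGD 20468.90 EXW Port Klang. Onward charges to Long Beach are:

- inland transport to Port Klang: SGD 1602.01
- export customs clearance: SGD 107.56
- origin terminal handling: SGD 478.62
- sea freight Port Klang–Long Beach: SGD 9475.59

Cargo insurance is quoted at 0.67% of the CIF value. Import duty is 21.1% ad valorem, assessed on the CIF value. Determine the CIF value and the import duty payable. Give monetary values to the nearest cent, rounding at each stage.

CIF value: SGD 32349.42; import duty: SGD 6825.73

Let C be the CIF value. C = EXW price + pre-shipment costs + freight + 0.67% × C
C − 0.67% × C = 20468.90 + 1602.01 + 107.56 + 478.62 + 9475.59
0.9933 × C = 32132.68
C = 32132.68 / 0.9933 = 32349.42
Insurance premium = 0.67% × 32349.42 = 216.74
Import duty = 32349.42 × 21.1% = 6825.73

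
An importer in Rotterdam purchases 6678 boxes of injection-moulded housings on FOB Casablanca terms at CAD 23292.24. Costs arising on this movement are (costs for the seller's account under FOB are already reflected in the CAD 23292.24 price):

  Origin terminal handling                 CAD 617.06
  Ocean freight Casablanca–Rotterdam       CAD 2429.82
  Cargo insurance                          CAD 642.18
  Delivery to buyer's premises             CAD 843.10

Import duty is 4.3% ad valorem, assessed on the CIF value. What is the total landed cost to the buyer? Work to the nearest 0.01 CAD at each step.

FOB: the seller bears costs until goods are on board at the origin port; the buyer bears freight, insurance and all costs thereafter.
Already in the invoice (seller's account under FOB): origin terminal — exclude.
CIF value = FOB price + freight + insurance = 23292.24 + 2429.82 + 642.18 = 26364.24
Import duty = 26364.24 × 4.3% = 1133.66
Buyer bears: freight 2429.82 + insurance 642.18 + delivery 843.10 + duty 1133.66 = 5048.76
Landed cost = invoice 23292.24 + 5048.76 = 28341.00

Total landed cost: CAD 28341.00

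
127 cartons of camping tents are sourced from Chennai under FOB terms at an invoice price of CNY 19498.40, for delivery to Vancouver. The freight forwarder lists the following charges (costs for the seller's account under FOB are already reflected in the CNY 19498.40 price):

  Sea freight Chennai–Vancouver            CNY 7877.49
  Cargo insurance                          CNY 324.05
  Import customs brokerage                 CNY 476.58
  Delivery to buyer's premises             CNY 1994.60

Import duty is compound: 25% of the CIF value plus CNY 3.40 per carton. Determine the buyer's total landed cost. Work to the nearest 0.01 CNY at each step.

Total landed cost: CNY 37527.91

FOB: the seller bears costs until goods are on board at the origin port; the buyer bears freight, insurance and all costs thereafter.
CIF value = FOB price + freight + insurance = 19498.40 + 7877.49 + 324.05 = 27699.94
Ad valorem component: 27699.94 × 25% = 6924.99
Specific component: 127 × 3.40 = 431.80
Import duty = 6924.99 + 431.80 = 7356.79
Buyer bears: freight 7877.49 + insurance 324.05 + brokerage 476.58 + delivery 1994.60 + duty 7356.79 = 18029.51
Landed cost = invoice 19498.40 + 18029.51 = 37527.91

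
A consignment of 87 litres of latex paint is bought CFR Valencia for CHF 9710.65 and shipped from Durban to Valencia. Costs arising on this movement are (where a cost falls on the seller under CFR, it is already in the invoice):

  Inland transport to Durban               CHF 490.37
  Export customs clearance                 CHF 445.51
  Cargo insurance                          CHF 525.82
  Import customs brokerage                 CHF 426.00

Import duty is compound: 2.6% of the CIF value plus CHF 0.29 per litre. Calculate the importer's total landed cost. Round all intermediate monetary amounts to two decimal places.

CFR: the seller pays costs through ocean freight to the destination port, but not insurance.
Already in the invoice (seller's account under CFR): inland to port, export clearance — exclude.
CIF value = CFR price + insurance = 9710.65 + 525.82 = 10236.47
Ad valorem component: 10236.47 × 2.6% = 266.15
Specific component: 87 × 0.29 = 25.23
Import duty = 266.15 + 25.23 = 291.38
Buyer bears: insurance 525.82 + brokerage 426.00 + duty 291.38 = 1243.20
Landed cost = invoice 9710.65 + 1243.20 = 10953.85

Total landed cost: CHF 10953.85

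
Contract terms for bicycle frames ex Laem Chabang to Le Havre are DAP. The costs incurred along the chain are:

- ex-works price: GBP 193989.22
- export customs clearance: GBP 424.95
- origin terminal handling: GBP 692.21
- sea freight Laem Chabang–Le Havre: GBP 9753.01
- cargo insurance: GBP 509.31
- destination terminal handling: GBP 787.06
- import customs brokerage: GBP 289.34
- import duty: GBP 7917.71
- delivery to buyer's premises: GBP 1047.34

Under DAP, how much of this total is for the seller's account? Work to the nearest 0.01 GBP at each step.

Seller's account: GBP 207203.10

DAP: the seller bears all costs to the named destination except import duty and clearance.
Seller's account: goods 193989.22 + export clearance 424.95 + origin terminal 692.21 + freight 9753.01 + insurance 509.31 + destination terminal 787.06 + delivery 1047.34 = 207203.10
Buyer's account: brokerage 289.34 + duty 7917.71 = 8207.05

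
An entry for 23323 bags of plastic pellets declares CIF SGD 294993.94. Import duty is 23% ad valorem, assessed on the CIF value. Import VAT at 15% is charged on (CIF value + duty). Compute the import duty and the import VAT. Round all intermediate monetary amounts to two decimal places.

Import duty = 294993.94 × 23% = 67848.61
VAT base = CIF + duty = 294993.94 + 67848.61 = 362842.55
Import VAT = 362842.55 × 15% = 54426.38

Import duty: SGD 67848.61; import VAT: SGD 54426.38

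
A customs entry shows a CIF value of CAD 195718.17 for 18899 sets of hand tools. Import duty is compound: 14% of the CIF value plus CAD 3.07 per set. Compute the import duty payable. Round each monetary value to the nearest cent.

Ad valorem component: 195718.17 × 14% = 27400.54
Specific component: 18899 × 3.07 = 58019.93
Import duty = 27400.54 + 58019.93 = 85420.47

Import duty: CAD 85420.47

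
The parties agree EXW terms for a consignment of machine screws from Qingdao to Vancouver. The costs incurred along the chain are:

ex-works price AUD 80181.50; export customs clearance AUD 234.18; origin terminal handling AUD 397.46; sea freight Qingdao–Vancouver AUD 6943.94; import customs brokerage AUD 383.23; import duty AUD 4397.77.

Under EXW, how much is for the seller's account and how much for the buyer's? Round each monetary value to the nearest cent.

EXW: the seller makes goods available at their premises; the buyer bears all onward costs.
Seller's account: goods 80181.50 = 80181.50
Buyer's account: export clearance 234.18 + origin terminal 397.46 + freight 6943.94 + brokerage 383.23 + duty 4397.77 = 12356.58

Seller: AUD 80181.50; buyer: AUD 12356.58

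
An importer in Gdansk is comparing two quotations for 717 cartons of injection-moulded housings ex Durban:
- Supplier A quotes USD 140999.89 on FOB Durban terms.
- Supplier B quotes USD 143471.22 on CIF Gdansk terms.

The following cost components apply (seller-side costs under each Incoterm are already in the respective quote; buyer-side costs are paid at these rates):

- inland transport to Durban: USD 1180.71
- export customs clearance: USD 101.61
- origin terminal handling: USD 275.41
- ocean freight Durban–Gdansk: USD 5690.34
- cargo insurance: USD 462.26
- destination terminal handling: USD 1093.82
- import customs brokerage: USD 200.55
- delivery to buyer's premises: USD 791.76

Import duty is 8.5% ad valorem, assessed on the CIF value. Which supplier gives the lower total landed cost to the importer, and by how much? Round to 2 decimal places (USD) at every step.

Supplier B is cheaper by USD 3994.18

Supplier A (FOB):
CIF value = FOB price + freight + insurance = 140999.89 + 5690.34 + 462.26 = 147152.49
Import duty = 147152.49 × 8.5% = 12507.96
Buyer bears (A): 5690.34 + 462.26 + 1093.82 + 200.55 + 791.76 = 8238.73
Landed cost (A) = invoice 140999.89 + 8238.73 + duty 12507.96 = 161746.58
Supplier B (CIF):
The CIF price already equals the CIF value: 143471.22
Import duty = 143471.22 × 8.5% = 12195.05
Buyer bears (B): 1093.82 + 200.55 + 791.76 = 2086.13
Landed cost (B) = invoice 143471.22 + 2086.13 + duty 12195.05 = 157752.40
Difference = |161746.58 − 157752.40| = 3994.18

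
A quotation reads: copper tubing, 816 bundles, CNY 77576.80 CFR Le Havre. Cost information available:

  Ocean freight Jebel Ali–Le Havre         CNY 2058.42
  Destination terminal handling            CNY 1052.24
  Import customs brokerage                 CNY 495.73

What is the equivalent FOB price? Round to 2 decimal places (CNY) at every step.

FOB price: CNY 75518.38

Not relevant to the conversion: destination terminal, brokerage — on the buyer under both terms; not part of either seller's price.
From CFR to FOB, the seller no longer bears: freight.
FOB price = 77576.80 − 2058.42 = 75518.38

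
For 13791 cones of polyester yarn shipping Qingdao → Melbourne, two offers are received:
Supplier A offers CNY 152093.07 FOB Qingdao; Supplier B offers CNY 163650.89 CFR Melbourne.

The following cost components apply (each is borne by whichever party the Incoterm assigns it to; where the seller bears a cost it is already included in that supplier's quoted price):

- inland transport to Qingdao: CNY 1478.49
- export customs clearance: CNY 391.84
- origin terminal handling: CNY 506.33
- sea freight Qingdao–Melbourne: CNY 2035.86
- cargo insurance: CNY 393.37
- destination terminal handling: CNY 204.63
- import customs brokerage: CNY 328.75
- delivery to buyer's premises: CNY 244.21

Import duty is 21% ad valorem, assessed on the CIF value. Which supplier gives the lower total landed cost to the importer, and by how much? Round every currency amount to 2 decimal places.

Supplier A (FOB):
CIF value = FOB price + freight + insurance = 152093.07 + 2035.86 + 393.37 = 154522.30
Import duty = 154522.30 × 21% = 32449.68
Buyer bears (A): 2035.86 + 393.37 + 204.63 + 328.75 + 244.21 = 3206.82
Landed cost (A) = invoice 152093.07 + 3206.82 + duty 32449.68 = 187749.57
Supplier B (CFR):
CIF value = CFR price + insurance = 163650.89 + 393.37 = 164044.26
Import duty = 164044.26 × 21% = 34449.29
Buyer bears (B): 393.37 + 204.63 + 328.75 + 244.21 = 1170.96
Landed cost (B) = invoice 163650.89 + 1170.96 + duty 34449.29 = 199271.14
Difference = |187749.57 − 199271.14| = 11521.57

Supplier A is cheaper by CNY 11521.57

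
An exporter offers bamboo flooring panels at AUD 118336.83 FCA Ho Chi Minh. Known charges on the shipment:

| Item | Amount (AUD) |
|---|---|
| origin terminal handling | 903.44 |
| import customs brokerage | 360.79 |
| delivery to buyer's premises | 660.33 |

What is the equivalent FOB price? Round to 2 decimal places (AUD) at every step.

FOB price: AUD 119240.27

Not relevant to the conversion: brokerage, delivery — on the buyer under both terms; not part of either seller's price.
From FCA to FOB, the seller additionally bears: origin terminal.
FOB price = 118336.83 + 903.44 = 119240.27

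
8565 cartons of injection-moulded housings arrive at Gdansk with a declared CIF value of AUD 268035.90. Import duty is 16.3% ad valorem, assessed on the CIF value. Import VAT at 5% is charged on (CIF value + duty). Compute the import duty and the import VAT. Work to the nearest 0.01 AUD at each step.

Import duty = 268035.90 × 16.3% = 43689.85
VAT base = CIF + duty = 268035.90 + 43689.85 = 311725.75
Import VAT = 311725.75 × 5% = 15586.29

Import duty: AUD 43689.85; import VAT: AUD 15586.29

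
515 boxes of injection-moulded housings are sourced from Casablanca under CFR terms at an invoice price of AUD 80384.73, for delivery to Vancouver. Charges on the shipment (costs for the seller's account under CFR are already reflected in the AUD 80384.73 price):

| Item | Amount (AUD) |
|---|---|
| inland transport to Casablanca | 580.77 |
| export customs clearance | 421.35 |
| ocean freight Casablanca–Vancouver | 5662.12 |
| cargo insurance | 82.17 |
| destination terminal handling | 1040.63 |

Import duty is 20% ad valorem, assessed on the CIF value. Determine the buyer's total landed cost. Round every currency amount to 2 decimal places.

CFR: the seller pays costs through ocean freight to the destination port, but not insurance.
Already in the invoice (seller's account under CFR): inland to port, export clearance, freight — exclude.
CIF value = CFR price + insurance = 80384.73 + 82.17 = 80466.90
Import duty = 80466.90 × 20% = 16093.38
Buyer bears: insurance 82.17 + destination terminal 1040.63 + duty 16093.38 = 17216.18
Landed cost = invoice 80384.73 + 17216.18 = 97600.91

Total landed cost: AUD 97600.91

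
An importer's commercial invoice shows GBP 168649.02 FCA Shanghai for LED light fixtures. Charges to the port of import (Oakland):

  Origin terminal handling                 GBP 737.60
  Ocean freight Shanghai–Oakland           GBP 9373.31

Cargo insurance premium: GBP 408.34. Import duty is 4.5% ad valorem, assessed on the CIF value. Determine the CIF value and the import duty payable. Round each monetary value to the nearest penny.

CIF = FCA price + pre-shipment costs + freight + insurance
CIF = 168649.02 + 737.60 + 9373.31 + 408.34 = 179168.27
Import duty = 179168.27 × 4.5% = 8062.57

CIF value: GBP 179168.27; import duty: GBP 8062.57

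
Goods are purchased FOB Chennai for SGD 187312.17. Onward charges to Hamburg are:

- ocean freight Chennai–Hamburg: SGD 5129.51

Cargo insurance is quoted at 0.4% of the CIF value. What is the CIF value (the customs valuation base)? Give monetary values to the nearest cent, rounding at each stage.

Let C be the CIF value. C = FOB price + freight + 0.4% × C
C − 0.4% × C = 187312.17 + 5129.51
0.996 × C = 192441.68
C = 192441.68 / 0.996 = 193214.54
Insurance premium = 0.4% × 193214.54 = 772.86

CIF value: SGD 193214.54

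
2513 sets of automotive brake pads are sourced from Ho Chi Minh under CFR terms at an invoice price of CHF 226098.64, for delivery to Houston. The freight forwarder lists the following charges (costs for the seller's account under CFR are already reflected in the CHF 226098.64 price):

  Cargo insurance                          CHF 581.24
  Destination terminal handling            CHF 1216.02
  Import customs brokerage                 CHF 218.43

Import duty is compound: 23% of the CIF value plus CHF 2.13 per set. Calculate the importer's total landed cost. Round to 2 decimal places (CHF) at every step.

CFR: the seller pays costs through ocean freight to the destination port, but not insurance.
CIF value = CFR price + insurance = 226098.64 + 581.24 = 226679.88
Ad valorem component: 226679.88 × 23% = 52136.37
Specific component: 2513 × 2.13 = 5352.69
Import duty = 52136.37 + 5352.69 = 57489.06
Buyer bears: insurance 581.24 + destination terminal 1216.02 + brokerage 218.43 + duty 57489.06 = 59504.75
Landed cost = invoice 226098.64 + 59504.75 = 285603.39

Total landed cost: CHF 285603.39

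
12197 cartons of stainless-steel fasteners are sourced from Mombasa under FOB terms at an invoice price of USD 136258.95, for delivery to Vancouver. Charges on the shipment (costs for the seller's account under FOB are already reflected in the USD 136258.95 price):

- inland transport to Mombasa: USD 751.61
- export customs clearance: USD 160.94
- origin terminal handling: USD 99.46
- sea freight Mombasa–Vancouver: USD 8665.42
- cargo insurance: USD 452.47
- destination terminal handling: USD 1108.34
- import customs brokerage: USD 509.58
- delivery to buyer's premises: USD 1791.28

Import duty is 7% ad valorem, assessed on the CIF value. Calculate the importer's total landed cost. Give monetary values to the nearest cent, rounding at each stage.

FOB: the seller bears costs until goods are on board at the origin port; the buyer bears freight, insurance and all costs thereafter.
Already in the invoice (seller's account under FOB): inland to port, export clearance, origin terminal — exclude.
CIF value = FOB price + freight + insurance = 136258.95 + 8665.42 + 452.47 = 145376.84
Import duty = 145376.84 × 7% = 10176.38
Buyer bears: freight 8665.42 + insurance 452.47 + destination terminal 1108.34 + brokerage 509.58 + delivery 1791.28 + duty 10176.38 = 22703.47
Landed cost = invoice 136258.95 + 22703.47 = 158962.42

Total landed cost: USD 158962.42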